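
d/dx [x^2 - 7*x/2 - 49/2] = 2*x - 7/2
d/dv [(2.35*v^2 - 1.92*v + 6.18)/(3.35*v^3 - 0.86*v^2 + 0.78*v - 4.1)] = (-7.8725*v^4 + 12.864*v^3 - 61.9272*v^2 - 8.6404*v + 3.0516)/(11.2225*v^6 - 5.762*v^5 + 5.9656*v^4 - 28.8116*v^3 + 7.6604*v^2 - 6.396*v + 16.81)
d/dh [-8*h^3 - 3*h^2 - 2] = 6*h*(-4*h - 1)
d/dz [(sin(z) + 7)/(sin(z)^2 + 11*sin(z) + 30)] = (-14*sin(z) + cos(z)^2 - 48)*cos(z)/(sin(z)^2 + 11*sin(z) + 30)^2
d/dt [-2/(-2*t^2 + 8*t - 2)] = 2*(2 - t)/(t^2 - 4*t + 1)^2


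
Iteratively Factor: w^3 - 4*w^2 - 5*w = (w - 5)*(w^2 + w) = w*(w - 5)*(w + 1)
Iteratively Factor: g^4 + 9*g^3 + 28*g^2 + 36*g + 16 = (g + 2)*(g^3 + 7*g^2 + 14*g + 8) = (g + 2)^2*(g^2 + 5*g + 4) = (g + 2)^2*(g + 4)*(g + 1)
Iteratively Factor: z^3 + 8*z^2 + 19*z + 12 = (z + 4)*(z^2 + 4*z + 3) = (z + 1)*(z + 4)*(z + 3)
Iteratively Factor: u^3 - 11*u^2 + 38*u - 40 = (u - 2)*(u^2 - 9*u + 20) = (u - 4)*(u - 2)*(u - 5)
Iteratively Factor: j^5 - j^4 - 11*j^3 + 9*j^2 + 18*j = (j)*(j^4 - j^3 - 11*j^2 + 9*j + 18) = j*(j + 1)*(j^3 - 2*j^2 - 9*j + 18) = j*(j + 1)*(j + 3)*(j^2 - 5*j + 6) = j*(j - 3)*(j + 1)*(j + 3)*(j - 2)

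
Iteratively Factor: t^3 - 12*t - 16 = (t - 4)*(t^2 + 4*t + 4) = (t - 4)*(t + 2)*(t + 2)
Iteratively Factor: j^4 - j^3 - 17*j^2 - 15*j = (j + 3)*(j^3 - 4*j^2 - 5*j) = (j - 5)*(j + 3)*(j^2 + j) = j*(j - 5)*(j + 3)*(j + 1)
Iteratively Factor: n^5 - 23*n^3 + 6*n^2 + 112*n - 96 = (n + 3)*(n^4 - 3*n^3 - 14*n^2 + 48*n - 32) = (n - 1)*(n + 3)*(n^3 - 2*n^2 - 16*n + 32) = (n - 4)*(n - 1)*(n + 3)*(n^2 + 2*n - 8) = (n - 4)*(n - 2)*(n - 1)*(n + 3)*(n + 4)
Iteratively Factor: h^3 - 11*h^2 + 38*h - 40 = (h - 5)*(h^2 - 6*h + 8) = (h - 5)*(h - 2)*(h - 4)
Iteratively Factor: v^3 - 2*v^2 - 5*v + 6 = (v + 2)*(v^2 - 4*v + 3) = (v - 3)*(v + 2)*(v - 1)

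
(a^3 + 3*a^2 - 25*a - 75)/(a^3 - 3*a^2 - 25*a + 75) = (a + 3)/(a - 3)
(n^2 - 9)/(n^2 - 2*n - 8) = (9 - n^2)/(-n^2 + 2*n + 8)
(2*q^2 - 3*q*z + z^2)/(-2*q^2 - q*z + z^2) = (-q + z)/(q + z)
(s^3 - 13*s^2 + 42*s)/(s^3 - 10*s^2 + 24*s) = (s - 7)/(s - 4)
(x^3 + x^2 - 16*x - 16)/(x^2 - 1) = (x^2 - 16)/(x - 1)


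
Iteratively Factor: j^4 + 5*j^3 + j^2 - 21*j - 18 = (j - 2)*(j^3 + 7*j^2 + 15*j + 9) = (j - 2)*(j + 3)*(j^2 + 4*j + 3) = (j - 2)*(j + 3)^2*(j + 1)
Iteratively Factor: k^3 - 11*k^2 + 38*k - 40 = (k - 4)*(k^2 - 7*k + 10) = (k - 4)*(k - 2)*(k - 5)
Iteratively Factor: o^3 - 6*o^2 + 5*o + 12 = (o - 4)*(o^2 - 2*o - 3) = (o - 4)*(o + 1)*(o - 3)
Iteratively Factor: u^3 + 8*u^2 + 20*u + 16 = (u + 2)*(u^2 + 6*u + 8) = (u + 2)*(u + 4)*(u + 2)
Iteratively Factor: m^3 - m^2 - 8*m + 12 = (m + 3)*(m^2 - 4*m + 4) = (m - 2)*(m + 3)*(m - 2)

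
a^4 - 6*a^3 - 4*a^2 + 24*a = a*(a - 6)*(a - 2)*(a + 2)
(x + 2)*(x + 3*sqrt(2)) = x^2 + 2*x + 3*sqrt(2)*x + 6*sqrt(2)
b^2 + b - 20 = (b - 4)*(b + 5)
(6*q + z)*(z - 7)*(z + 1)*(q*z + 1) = 6*q^2*z^3 - 36*q^2*z^2 - 42*q^2*z + q*z^4 - 6*q*z^3 - q*z^2 - 36*q*z - 42*q + z^3 - 6*z^2 - 7*z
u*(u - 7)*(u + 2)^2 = u^4 - 3*u^3 - 24*u^2 - 28*u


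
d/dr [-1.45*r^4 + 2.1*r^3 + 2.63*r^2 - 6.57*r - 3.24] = -5.8*r^3 + 6.3*r^2 + 5.26*r - 6.57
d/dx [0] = 0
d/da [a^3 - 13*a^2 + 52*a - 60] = 3*a^2 - 26*a + 52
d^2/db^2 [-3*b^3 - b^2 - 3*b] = -18*b - 2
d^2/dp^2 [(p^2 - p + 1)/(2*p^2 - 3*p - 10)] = 2*(2*p^3 + 72*p^2 - 78*p + 159)/(8*p^6 - 36*p^5 - 66*p^4 + 333*p^3 + 330*p^2 - 900*p - 1000)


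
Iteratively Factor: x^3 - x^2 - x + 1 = (x + 1)*(x^2 - 2*x + 1) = (x - 1)*(x + 1)*(x - 1)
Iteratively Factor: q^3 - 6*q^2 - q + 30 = (q - 5)*(q^2 - q - 6) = (q - 5)*(q + 2)*(q - 3)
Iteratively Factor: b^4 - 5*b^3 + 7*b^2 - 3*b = (b - 1)*(b^3 - 4*b^2 + 3*b) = b*(b - 1)*(b^2 - 4*b + 3) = b*(b - 1)^2*(b - 3)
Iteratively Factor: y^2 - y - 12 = (y - 4)*(y + 3)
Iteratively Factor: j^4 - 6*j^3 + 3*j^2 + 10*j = (j + 1)*(j^3 - 7*j^2 + 10*j) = (j - 5)*(j + 1)*(j^2 - 2*j) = (j - 5)*(j - 2)*(j + 1)*(j)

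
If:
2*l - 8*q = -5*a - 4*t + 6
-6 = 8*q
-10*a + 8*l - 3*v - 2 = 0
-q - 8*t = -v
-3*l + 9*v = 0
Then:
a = -167/1360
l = 15/136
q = -3/4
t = 107/1088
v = 5/136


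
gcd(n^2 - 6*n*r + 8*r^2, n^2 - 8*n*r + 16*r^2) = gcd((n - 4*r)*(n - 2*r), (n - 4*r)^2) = -n + 4*r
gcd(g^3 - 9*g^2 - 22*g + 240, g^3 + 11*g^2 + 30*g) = g + 5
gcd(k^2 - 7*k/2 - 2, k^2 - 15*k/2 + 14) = k - 4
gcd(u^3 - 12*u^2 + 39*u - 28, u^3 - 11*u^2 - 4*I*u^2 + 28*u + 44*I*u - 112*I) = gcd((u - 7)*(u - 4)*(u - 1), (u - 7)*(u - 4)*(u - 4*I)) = u^2 - 11*u + 28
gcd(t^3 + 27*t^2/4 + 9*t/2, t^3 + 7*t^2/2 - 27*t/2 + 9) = t + 6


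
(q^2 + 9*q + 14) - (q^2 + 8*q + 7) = q + 7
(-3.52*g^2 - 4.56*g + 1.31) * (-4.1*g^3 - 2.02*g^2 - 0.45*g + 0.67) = 14.432*g^5 + 25.8064*g^4 + 5.4242*g^3 - 2.9526*g^2 - 3.6447*g + 0.8777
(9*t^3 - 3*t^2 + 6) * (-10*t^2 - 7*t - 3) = -90*t^5 - 33*t^4 - 6*t^3 - 51*t^2 - 42*t - 18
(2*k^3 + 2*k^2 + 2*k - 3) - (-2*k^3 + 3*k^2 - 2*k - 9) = 4*k^3 - k^2 + 4*k + 6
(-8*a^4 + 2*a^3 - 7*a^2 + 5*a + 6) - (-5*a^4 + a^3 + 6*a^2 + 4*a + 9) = -3*a^4 + a^3 - 13*a^2 + a - 3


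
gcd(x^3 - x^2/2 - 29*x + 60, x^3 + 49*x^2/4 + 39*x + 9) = x + 6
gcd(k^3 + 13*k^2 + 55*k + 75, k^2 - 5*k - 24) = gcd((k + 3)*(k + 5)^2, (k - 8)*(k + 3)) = k + 3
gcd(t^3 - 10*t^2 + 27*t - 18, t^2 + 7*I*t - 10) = 1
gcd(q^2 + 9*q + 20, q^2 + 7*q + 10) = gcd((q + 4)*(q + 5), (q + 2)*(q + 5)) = q + 5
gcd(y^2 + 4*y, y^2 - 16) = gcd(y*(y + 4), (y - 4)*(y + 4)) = y + 4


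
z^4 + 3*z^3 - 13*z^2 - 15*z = z*(z - 3)*(z + 1)*(z + 5)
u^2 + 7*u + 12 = (u + 3)*(u + 4)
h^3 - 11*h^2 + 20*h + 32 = (h - 8)*(h - 4)*(h + 1)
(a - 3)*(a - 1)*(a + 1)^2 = a^4 - 2*a^3 - 4*a^2 + 2*a + 3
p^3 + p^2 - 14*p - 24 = (p - 4)*(p + 2)*(p + 3)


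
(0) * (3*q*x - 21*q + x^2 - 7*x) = 0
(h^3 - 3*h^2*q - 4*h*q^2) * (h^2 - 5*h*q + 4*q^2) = h^5 - 8*h^4*q + 15*h^3*q^2 + 8*h^2*q^3 - 16*h*q^4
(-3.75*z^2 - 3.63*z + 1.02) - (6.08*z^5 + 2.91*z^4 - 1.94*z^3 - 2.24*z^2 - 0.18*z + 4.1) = -6.08*z^5 - 2.91*z^4 + 1.94*z^3 - 1.51*z^2 - 3.45*z - 3.08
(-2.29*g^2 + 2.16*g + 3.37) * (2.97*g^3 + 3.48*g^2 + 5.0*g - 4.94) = -6.8013*g^5 - 1.554*g^4 + 6.0757*g^3 + 33.8402*g^2 + 6.1796*g - 16.6478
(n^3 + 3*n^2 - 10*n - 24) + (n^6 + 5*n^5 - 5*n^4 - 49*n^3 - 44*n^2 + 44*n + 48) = n^6 + 5*n^5 - 5*n^4 - 48*n^3 - 41*n^2 + 34*n + 24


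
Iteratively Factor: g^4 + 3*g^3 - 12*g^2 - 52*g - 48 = (g - 4)*(g^3 + 7*g^2 + 16*g + 12) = (g - 4)*(g + 3)*(g^2 + 4*g + 4) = (g - 4)*(g + 2)*(g + 3)*(g + 2)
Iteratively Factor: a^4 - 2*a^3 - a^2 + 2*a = (a - 2)*(a^3 - a) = a*(a - 2)*(a^2 - 1) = a*(a - 2)*(a + 1)*(a - 1)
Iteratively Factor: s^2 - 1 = (s - 1)*(s + 1)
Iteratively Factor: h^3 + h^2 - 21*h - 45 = (h - 5)*(h^2 + 6*h + 9) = (h - 5)*(h + 3)*(h + 3)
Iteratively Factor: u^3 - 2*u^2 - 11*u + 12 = (u + 3)*(u^2 - 5*u + 4) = (u - 4)*(u + 3)*(u - 1)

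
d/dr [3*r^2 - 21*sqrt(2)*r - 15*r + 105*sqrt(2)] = 6*r - 21*sqrt(2) - 15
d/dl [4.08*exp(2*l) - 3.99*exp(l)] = (8.16*exp(l) - 3.99)*exp(l)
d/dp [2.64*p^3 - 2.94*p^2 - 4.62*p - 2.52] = 7.92*p^2 - 5.88*p - 4.62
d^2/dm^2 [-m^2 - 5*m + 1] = -2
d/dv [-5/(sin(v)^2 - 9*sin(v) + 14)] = 5*(2*sin(v) - 9)*cos(v)/(sin(v)^2 - 9*sin(v) + 14)^2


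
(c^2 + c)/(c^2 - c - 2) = c/(c - 2)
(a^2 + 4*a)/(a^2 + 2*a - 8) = a/(a - 2)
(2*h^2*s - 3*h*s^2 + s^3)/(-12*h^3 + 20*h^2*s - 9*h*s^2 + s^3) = s/(-6*h + s)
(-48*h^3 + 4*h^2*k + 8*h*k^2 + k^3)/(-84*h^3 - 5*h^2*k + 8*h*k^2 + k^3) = (12*h^2 - 4*h*k - k^2)/(21*h^2 - 4*h*k - k^2)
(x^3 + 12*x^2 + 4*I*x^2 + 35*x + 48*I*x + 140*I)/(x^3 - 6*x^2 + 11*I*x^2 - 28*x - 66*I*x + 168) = (x^2 + 12*x + 35)/(x^2 + x*(-6 + 7*I) - 42*I)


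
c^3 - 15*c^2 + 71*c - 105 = (c - 7)*(c - 5)*(c - 3)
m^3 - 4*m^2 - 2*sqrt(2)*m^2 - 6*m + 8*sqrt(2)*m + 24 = (m - 4)*(m - 3*sqrt(2))*(m + sqrt(2))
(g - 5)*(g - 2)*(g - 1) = g^3 - 8*g^2 + 17*g - 10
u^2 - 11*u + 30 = (u - 6)*(u - 5)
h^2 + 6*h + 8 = (h + 2)*(h + 4)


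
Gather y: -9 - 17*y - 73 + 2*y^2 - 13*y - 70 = 2*y^2 - 30*y - 152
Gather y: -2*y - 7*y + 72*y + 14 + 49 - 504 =63*y - 441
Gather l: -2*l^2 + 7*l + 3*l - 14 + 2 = -2*l^2 + 10*l - 12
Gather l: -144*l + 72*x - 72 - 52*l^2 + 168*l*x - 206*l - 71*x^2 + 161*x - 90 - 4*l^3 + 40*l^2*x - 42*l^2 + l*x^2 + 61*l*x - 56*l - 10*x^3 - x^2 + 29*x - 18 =-4*l^3 + l^2*(40*x - 94) + l*(x^2 + 229*x - 406) - 10*x^3 - 72*x^2 + 262*x - 180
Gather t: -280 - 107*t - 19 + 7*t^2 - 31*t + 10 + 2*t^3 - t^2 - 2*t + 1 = 2*t^3 + 6*t^2 - 140*t - 288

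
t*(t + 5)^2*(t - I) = t^4 + 10*t^3 - I*t^3 + 25*t^2 - 10*I*t^2 - 25*I*t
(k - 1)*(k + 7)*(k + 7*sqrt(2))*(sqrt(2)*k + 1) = sqrt(2)*k^4 + 6*sqrt(2)*k^3 + 15*k^3 + 90*k^2 - 105*k + 42*sqrt(2)*k - 49*sqrt(2)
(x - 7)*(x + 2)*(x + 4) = x^3 - x^2 - 34*x - 56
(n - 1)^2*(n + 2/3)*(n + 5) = n^4 + 11*n^3/3 - 7*n^2 - n + 10/3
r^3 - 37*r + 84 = (r - 4)*(r - 3)*(r + 7)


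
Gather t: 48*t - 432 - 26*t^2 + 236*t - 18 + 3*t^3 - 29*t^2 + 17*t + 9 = 3*t^3 - 55*t^2 + 301*t - 441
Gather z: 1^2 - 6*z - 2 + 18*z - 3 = 12*z - 4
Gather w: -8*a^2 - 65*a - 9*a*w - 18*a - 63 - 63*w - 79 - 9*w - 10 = -8*a^2 - 83*a + w*(-9*a - 72) - 152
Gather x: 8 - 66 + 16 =-42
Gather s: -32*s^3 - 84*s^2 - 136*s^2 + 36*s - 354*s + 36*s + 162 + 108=-32*s^3 - 220*s^2 - 282*s + 270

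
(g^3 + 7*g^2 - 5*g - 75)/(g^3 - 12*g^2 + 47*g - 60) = (g^2 + 10*g + 25)/(g^2 - 9*g + 20)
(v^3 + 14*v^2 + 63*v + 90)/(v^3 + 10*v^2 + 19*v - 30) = (v + 3)/(v - 1)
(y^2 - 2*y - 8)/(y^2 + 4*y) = (y^2 - 2*y - 8)/(y*(y + 4))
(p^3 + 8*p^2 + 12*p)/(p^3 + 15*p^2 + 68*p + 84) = p/(p + 7)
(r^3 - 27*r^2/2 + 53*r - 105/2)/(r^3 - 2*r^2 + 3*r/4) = 2*(r^2 - 12*r + 35)/(r*(2*r - 1))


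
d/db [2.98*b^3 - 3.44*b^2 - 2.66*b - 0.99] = 8.94*b^2 - 6.88*b - 2.66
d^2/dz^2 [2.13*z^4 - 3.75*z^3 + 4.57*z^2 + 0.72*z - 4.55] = 25.56*z^2 - 22.5*z + 9.14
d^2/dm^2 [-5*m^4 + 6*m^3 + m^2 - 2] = -60*m^2 + 36*m + 2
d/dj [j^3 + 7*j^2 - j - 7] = 3*j^2 + 14*j - 1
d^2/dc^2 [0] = 0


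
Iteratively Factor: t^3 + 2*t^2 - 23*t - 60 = (t + 3)*(t^2 - t - 20) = (t + 3)*(t + 4)*(t - 5)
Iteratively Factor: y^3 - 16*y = (y - 4)*(y^2 + 4*y) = (y - 4)*(y + 4)*(y)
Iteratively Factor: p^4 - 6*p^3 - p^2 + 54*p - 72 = (p - 4)*(p^3 - 2*p^2 - 9*p + 18) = (p - 4)*(p - 2)*(p^2 - 9) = (p - 4)*(p - 2)*(p + 3)*(p - 3)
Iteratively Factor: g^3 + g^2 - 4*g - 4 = (g + 2)*(g^2 - g - 2) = (g - 2)*(g + 2)*(g + 1)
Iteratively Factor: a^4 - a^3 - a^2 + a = (a)*(a^3 - a^2 - a + 1) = a*(a - 1)*(a^2 - 1) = a*(a - 1)*(a + 1)*(a - 1)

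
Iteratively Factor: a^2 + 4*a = (a)*(a + 4)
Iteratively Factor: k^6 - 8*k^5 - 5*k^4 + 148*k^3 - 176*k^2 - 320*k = (k - 5)*(k^5 - 3*k^4 - 20*k^3 + 48*k^2 + 64*k) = (k - 5)*(k + 1)*(k^4 - 4*k^3 - 16*k^2 + 64*k) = (k - 5)*(k - 4)*(k + 1)*(k^3 - 16*k) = (k - 5)*(k - 4)^2*(k + 1)*(k^2 + 4*k) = k*(k - 5)*(k - 4)^2*(k + 1)*(k + 4)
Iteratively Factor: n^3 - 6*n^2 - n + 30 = (n - 5)*(n^2 - n - 6) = (n - 5)*(n + 2)*(n - 3)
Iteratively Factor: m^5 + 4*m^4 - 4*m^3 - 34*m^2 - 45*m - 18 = (m + 3)*(m^4 + m^3 - 7*m^2 - 13*m - 6) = (m + 1)*(m + 3)*(m^3 - 7*m - 6) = (m + 1)*(m + 2)*(m + 3)*(m^2 - 2*m - 3) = (m - 3)*(m + 1)*(m + 2)*(m + 3)*(m + 1)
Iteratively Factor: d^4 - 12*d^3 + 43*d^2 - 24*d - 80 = (d - 4)*(d^3 - 8*d^2 + 11*d + 20) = (d - 4)*(d + 1)*(d^2 - 9*d + 20) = (d - 5)*(d - 4)*(d + 1)*(d - 4)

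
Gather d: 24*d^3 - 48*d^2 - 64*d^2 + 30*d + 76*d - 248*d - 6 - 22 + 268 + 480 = 24*d^3 - 112*d^2 - 142*d + 720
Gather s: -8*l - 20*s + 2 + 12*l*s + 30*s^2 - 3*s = -8*l + 30*s^2 + s*(12*l - 23) + 2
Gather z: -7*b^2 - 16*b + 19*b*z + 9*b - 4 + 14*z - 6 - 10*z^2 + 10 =-7*b^2 - 7*b - 10*z^2 + z*(19*b + 14)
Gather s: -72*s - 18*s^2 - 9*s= -18*s^2 - 81*s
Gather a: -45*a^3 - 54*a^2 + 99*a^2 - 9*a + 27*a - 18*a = -45*a^3 + 45*a^2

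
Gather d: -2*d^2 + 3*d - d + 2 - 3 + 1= -2*d^2 + 2*d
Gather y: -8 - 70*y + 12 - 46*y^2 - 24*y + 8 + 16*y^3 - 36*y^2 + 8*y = 16*y^3 - 82*y^2 - 86*y + 12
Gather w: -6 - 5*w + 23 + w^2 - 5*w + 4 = w^2 - 10*w + 21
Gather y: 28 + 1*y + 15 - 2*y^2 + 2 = -2*y^2 + y + 45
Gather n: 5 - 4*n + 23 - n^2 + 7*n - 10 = -n^2 + 3*n + 18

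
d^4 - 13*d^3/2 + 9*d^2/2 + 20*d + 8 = (d - 4)^2*(d + 1/2)*(d + 1)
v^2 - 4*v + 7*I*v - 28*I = (v - 4)*(v + 7*I)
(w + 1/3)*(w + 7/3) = w^2 + 8*w/3 + 7/9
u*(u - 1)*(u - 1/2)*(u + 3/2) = u^4 - 7*u^2/4 + 3*u/4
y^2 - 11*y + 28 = (y - 7)*(y - 4)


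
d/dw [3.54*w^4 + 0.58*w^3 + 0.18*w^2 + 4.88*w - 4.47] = 14.16*w^3 + 1.74*w^2 + 0.36*w + 4.88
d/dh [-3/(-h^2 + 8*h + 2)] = 6*(4 - h)/(-h^2 + 8*h + 2)^2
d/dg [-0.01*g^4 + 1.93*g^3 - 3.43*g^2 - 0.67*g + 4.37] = -0.04*g^3 + 5.79*g^2 - 6.86*g - 0.67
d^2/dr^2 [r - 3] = 0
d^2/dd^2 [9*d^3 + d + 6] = 54*d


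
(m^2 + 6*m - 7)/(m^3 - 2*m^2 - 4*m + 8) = (m^2 + 6*m - 7)/(m^3 - 2*m^2 - 4*m + 8)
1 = 1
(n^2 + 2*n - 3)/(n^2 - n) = (n + 3)/n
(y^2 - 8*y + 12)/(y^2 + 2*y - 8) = (y - 6)/(y + 4)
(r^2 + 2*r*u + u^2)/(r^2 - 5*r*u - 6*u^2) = (r + u)/(r - 6*u)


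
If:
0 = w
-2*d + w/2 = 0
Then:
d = 0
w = 0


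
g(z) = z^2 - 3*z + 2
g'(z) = 2*z - 3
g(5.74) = 17.73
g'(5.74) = 8.48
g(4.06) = 6.30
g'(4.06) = 5.12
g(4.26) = 7.37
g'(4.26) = 5.52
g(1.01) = -0.01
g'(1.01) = -0.98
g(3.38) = 3.28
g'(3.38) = 3.76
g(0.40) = 0.96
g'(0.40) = -2.20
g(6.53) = 25.05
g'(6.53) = 10.06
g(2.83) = 1.52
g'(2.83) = 2.66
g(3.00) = 2.00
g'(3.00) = 3.00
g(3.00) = 2.00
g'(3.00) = 3.00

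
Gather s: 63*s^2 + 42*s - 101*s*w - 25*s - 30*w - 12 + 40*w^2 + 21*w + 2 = 63*s^2 + s*(17 - 101*w) + 40*w^2 - 9*w - 10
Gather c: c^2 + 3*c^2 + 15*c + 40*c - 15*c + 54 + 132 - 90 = 4*c^2 + 40*c + 96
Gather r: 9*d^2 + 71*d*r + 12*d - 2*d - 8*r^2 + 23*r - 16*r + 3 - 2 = 9*d^2 + 10*d - 8*r^2 + r*(71*d + 7) + 1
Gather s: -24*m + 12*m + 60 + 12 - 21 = 51 - 12*m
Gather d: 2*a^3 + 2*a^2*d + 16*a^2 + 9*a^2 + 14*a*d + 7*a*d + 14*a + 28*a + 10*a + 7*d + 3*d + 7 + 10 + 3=2*a^3 + 25*a^2 + 52*a + d*(2*a^2 + 21*a + 10) + 20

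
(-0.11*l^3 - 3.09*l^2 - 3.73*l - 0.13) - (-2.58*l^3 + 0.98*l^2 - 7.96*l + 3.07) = 2.47*l^3 - 4.07*l^2 + 4.23*l - 3.2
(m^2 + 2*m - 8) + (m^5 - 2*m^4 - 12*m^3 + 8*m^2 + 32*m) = m^5 - 2*m^4 - 12*m^3 + 9*m^2 + 34*m - 8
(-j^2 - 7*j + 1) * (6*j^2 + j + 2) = -6*j^4 - 43*j^3 - 3*j^2 - 13*j + 2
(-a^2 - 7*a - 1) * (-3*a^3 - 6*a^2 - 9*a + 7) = 3*a^5 + 27*a^4 + 54*a^3 + 62*a^2 - 40*a - 7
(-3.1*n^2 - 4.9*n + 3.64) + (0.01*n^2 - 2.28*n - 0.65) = -3.09*n^2 - 7.18*n + 2.99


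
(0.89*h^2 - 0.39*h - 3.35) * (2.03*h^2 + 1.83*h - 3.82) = 1.8067*h^4 + 0.837*h^3 - 10.914*h^2 - 4.6407*h + 12.797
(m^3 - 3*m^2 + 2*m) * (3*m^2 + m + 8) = 3*m^5 - 8*m^4 + 11*m^3 - 22*m^2 + 16*m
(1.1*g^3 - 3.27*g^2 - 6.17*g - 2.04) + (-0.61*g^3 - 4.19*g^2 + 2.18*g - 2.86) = 0.49*g^3 - 7.46*g^2 - 3.99*g - 4.9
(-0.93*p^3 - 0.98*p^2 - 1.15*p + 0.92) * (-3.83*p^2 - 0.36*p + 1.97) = 3.5619*p^5 + 4.0882*p^4 + 2.9252*p^3 - 5.0402*p^2 - 2.5967*p + 1.8124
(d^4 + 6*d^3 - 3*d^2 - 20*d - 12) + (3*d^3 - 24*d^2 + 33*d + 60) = d^4 + 9*d^3 - 27*d^2 + 13*d + 48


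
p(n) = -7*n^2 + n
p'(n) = 1 - 14*n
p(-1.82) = -25.01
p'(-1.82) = 26.48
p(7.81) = -419.16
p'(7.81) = -108.34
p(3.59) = -86.63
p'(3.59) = -49.26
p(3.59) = -86.63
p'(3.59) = -49.26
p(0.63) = -2.15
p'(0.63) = -7.82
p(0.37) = -0.59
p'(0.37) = -4.18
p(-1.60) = -19.52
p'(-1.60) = 23.40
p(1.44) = -13.08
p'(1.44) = -19.16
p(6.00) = -246.00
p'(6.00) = -83.00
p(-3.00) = -66.00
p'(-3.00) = 43.00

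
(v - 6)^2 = v^2 - 12*v + 36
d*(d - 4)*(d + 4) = d^3 - 16*d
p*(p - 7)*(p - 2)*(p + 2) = p^4 - 7*p^3 - 4*p^2 + 28*p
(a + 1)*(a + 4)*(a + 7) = a^3 + 12*a^2 + 39*a + 28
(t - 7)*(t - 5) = t^2 - 12*t + 35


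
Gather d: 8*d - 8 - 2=8*d - 10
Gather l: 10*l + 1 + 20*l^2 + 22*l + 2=20*l^2 + 32*l + 3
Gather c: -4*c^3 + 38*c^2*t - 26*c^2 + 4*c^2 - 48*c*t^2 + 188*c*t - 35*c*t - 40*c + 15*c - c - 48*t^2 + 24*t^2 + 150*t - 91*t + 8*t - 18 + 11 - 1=-4*c^3 + c^2*(38*t - 22) + c*(-48*t^2 + 153*t - 26) - 24*t^2 + 67*t - 8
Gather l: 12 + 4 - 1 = 15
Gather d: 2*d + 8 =2*d + 8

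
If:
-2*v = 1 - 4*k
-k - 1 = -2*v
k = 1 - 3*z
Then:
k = 2/3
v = 5/6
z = 1/9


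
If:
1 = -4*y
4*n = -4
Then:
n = -1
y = -1/4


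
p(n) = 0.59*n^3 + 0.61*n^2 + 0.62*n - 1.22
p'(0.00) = 0.62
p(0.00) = -1.22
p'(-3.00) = 12.89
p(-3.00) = -13.52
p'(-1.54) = 2.94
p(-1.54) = -2.88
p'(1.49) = 6.37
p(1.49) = 3.01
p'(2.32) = 12.98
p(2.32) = 10.87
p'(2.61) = 15.86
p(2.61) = 15.04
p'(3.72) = 29.65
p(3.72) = 39.90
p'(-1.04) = 1.27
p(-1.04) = -1.87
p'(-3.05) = 13.36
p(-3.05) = -14.18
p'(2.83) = 18.25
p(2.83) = 18.79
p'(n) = 1.77*n^2 + 1.22*n + 0.62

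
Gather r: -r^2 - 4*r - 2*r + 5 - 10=-r^2 - 6*r - 5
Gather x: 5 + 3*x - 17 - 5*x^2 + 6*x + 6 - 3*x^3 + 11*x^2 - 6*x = -3*x^3 + 6*x^2 + 3*x - 6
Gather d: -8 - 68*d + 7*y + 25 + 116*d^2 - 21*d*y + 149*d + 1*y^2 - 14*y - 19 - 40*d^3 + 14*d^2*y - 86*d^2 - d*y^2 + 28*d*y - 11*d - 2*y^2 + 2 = -40*d^3 + d^2*(14*y + 30) + d*(-y^2 + 7*y + 70) - y^2 - 7*y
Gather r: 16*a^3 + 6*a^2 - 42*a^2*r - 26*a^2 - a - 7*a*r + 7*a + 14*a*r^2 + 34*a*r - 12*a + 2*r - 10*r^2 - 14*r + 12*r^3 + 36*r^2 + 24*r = 16*a^3 - 20*a^2 - 6*a + 12*r^3 + r^2*(14*a + 26) + r*(-42*a^2 + 27*a + 12)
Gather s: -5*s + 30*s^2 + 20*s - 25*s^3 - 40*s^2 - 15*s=-25*s^3 - 10*s^2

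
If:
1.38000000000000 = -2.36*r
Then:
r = -0.58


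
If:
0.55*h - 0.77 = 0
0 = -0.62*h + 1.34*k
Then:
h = 1.40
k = 0.65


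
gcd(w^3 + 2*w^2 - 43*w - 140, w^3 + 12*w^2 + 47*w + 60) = w^2 + 9*w + 20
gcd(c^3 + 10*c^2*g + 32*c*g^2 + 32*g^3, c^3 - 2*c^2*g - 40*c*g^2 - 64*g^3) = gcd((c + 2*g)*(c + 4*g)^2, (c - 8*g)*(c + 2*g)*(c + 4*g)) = c^2 + 6*c*g + 8*g^2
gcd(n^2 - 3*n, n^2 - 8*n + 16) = 1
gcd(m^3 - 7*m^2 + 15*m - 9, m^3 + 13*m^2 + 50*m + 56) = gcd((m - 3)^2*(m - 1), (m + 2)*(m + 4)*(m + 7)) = 1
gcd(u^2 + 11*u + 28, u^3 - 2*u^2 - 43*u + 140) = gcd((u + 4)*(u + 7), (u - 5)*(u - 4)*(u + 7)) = u + 7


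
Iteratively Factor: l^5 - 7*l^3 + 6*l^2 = (l - 2)*(l^4 + 2*l^3 - 3*l^2) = (l - 2)*(l + 3)*(l^3 - l^2) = l*(l - 2)*(l + 3)*(l^2 - l) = l^2*(l - 2)*(l + 3)*(l - 1)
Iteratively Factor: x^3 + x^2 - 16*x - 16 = (x + 4)*(x^2 - 3*x - 4) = (x + 1)*(x + 4)*(x - 4)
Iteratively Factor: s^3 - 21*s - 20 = (s + 1)*(s^2 - s - 20) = (s + 1)*(s + 4)*(s - 5)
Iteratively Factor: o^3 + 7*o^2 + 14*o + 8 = (o + 4)*(o^2 + 3*o + 2) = (o + 1)*(o + 4)*(o + 2)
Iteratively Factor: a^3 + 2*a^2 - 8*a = (a + 4)*(a^2 - 2*a) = a*(a + 4)*(a - 2)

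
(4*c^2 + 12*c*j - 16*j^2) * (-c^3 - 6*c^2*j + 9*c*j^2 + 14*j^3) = -4*c^5 - 36*c^4*j - 20*c^3*j^2 + 260*c^2*j^3 + 24*c*j^4 - 224*j^5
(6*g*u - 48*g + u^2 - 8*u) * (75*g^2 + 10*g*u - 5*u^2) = 450*g^3*u - 3600*g^3 + 135*g^2*u^2 - 1080*g^2*u - 20*g*u^3 + 160*g*u^2 - 5*u^4 + 40*u^3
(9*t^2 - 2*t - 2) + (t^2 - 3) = 10*t^2 - 2*t - 5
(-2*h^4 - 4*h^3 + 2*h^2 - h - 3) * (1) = -2*h^4 - 4*h^3 + 2*h^2 - h - 3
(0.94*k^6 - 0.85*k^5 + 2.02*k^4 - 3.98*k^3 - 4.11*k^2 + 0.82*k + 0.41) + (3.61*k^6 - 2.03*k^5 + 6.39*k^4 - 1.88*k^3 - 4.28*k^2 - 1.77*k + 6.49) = 4.55*k^6 - 2.88*k^5 + 8.41*k^4 - 5.86*k^3 - 8.39*k^2 - 0.95*k + 6.9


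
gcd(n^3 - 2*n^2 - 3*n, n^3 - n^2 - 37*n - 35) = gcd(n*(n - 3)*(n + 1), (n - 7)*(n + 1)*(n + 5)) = n + 1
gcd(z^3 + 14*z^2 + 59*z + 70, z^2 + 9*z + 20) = z + 5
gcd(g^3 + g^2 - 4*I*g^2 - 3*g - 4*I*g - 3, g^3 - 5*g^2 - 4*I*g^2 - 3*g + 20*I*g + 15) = g^2 - 4*I*g - 3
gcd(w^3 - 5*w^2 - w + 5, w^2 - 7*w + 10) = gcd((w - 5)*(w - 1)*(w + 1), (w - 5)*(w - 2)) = w - 5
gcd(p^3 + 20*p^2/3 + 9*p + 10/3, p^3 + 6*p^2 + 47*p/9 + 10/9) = p^2 + 17*p/3 + 10/3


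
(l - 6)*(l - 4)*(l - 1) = l^3 - 11*l^2 + 34*l - 24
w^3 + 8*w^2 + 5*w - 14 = (w - 1)*(w + 2)*(w + 7)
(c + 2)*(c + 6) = c^2 + 8*c + 12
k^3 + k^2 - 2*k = k*(k - 1)*(k + 2)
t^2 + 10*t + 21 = (t + 3)*(t + 7)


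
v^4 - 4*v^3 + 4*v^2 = v^2*(v - 2)^2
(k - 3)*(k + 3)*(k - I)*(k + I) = k^4 - 8*k^2 - 9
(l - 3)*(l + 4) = l^2 + l - 12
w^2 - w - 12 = (w - 4)*(w + 3)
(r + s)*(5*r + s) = 5*r^2 + 6*r*s + s^2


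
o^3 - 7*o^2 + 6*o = o*(o - 6)*(o - 1)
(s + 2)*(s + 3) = s^2 + 5*s + 6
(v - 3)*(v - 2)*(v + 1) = v^3 - 4*v^2 + v + 6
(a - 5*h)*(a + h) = a^2 - 4*a*h - 5*h^2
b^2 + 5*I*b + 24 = (b - 3*I)*(b + 8*I)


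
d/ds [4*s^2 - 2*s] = 8*s - 2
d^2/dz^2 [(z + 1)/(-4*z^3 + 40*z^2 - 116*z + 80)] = (-(z + 1)*(3*z^2 - 20*z + 29)^2 + (3*z^2 - 20*z + (z + 1)*(3*z - 10) + 29)*(z^3 - 10*z^2 + 29*z - 20))/(2*(z^3 - 10*z^2 + 29*z - 20)^3)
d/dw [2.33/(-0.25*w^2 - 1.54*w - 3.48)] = (1.165*w + 3.5882)/(0.25*w^2 + 1.54*w + 3.48)^2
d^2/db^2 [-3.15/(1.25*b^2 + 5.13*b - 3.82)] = (9.84375*b^2 + 40.39875*b - 3.15*(2.5*b + 5.13)*(5.0*b + 10.26) - 30.0825)/(1.25*b^2 + 5.13*b - 3.82)^3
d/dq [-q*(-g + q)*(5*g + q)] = 5*g^2 - 8*g*q - 3*q^2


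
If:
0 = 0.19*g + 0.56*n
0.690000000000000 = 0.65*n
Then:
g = -3.13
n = 1.06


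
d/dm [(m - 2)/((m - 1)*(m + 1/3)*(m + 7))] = 3*(-6*m^3 - m^2 + 76*m - 37)/(9*m^6 + 114*m^5 + 271*m^4 - 612*m^3 - 41*m^2 + 210*m + 49)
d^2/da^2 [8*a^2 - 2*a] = 16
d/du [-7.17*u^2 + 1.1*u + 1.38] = 1.1 - 14.34*u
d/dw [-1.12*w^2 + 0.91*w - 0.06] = 0.91 - 2.24*w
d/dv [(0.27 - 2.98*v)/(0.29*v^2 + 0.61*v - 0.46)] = (0.8642*v^2 - 0.1566*v + 1.2061)/(0.0841*v^4 + 0.3538*v^3 + 0.1053*v^2 - 0.5612*v + 0.2116)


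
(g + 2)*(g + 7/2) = g^2 + 11*g/2 + 7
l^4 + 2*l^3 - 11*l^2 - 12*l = l*(l - 3)*(l + 1)*(l + 4)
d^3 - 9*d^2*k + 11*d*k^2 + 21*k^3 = (d - 7*k)*(d - 3*k)*(d + k)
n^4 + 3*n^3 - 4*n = n*(n - 1)*(n + 2)^2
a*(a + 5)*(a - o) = a^3 - a^2*o + 5*a^2 - 5*a*o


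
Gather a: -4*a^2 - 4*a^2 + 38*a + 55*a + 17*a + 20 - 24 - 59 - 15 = -8*a^2 + 110*a - 78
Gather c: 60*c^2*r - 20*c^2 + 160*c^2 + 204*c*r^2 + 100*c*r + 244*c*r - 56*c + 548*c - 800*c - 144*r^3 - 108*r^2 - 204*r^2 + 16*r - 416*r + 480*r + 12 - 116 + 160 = c^2*(60*r + 140) + c*(204*r^2 + 344*r - 308) - 144*r^3 - 312*r^2 + 80*r + 56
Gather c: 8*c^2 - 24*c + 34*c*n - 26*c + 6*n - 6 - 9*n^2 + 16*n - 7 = 8*c^2 + c*(34*n - 50) - 9*n^2 + 22*n - 13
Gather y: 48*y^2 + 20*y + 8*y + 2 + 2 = 48*y^2 + 28*y + 4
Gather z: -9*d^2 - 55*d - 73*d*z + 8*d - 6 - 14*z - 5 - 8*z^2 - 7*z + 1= -9*d^2 - 47*d - 8*z^2 + z*(-73*d - 21) - 10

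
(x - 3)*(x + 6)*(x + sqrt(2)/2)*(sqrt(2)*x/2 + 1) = sqrt(2)*x^4/2 + 3*x^3/2 + 3*sqrt(2)*x^3/2 - 17*sqrt(2)*x^2/2 + 9*x^2/2 - 27*x + 3*sqrt(2)*x/2 - 9*sqrt(2)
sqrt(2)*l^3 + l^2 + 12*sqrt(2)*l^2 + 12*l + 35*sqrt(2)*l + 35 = (l + 5)*(l + 7)*(sqrt(2)*l + 1)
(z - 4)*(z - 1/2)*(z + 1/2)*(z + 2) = z^4 - 2*z^3 - 33*z^2/4 + z/2 + 2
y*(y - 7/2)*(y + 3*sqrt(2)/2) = y^3 - 7*y^2/2 + 3*sqrt(2)*y^2/2 - 21*sqrt(2)*y/4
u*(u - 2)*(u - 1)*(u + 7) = u^4 + 4*u^3 - 19*u^2 + 14*u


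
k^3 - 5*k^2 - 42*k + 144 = (k - 8)*(k - 3)*(k + 6)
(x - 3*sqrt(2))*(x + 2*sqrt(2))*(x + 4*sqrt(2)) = x^3 + 3*sqrt(2)*x^2 - 20*x - 48*sqrt(2)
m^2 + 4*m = m*(m + 4)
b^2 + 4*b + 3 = (b + 1)*(b + 3)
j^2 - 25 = (j - 5)*(j + 5)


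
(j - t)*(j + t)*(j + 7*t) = j^3 + 7*j^2*t - j*t^2 - 7*t^3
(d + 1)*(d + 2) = d^2 + 3*d + 2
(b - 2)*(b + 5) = b^2 + 3*b - 10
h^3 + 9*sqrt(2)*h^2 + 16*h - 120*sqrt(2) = (h - 2*sqrt(2))*(h + 5*sqrt(2))*(h + 6*sqrt(2))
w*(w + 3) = w^2 + 3*w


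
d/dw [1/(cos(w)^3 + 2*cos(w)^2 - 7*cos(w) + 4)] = (3*cos(w) + 7)*sin(w)/((cos(w) - 1)^3*(cos(w) + 4)^2)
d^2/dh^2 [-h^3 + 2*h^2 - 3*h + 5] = 4 - 6*h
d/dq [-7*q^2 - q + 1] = -14*q - 1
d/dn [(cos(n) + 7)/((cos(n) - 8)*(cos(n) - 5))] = (cos(n)^2 + 14*cos(n) - 131)*sin(n)/((cos(n) - 8)^2*(cos(n) - 5)^2)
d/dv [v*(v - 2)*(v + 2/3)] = 3*v^2 - 8*v/3 - 4/3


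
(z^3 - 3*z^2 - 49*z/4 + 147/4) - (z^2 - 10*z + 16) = z^3 - 4*z^2 - 9*z/4 + 83/4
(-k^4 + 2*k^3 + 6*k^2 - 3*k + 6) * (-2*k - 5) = 2*k^5 + k^4 - 22*k^3 - 24*k^2 + 3*k - 30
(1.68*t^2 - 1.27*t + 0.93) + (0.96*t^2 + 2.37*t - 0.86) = 2.64*t^2 + 1.1*t + 0.0700000000000001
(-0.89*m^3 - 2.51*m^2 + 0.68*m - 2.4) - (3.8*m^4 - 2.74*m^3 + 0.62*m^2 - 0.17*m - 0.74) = -3.8*m^4 + 1.85*m^3 - 3.13*m^2 + 0.85*m - 1.66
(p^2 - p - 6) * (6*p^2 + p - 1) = 6*p^4 - 5*p^3 - 38*p^2 - 5*p + 6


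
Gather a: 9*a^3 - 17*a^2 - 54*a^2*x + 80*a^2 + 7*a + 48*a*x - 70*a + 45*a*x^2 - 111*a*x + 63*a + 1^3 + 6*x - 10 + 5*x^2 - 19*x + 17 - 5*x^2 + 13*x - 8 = 9*a^3 + a^2*(63 - 54*x) + a*(45*x^2 - 63*x)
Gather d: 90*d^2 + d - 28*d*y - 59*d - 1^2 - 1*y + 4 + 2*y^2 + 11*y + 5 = 90*d^2 + d*(-28*y - 58) + 2*y^2 + 10*y + 8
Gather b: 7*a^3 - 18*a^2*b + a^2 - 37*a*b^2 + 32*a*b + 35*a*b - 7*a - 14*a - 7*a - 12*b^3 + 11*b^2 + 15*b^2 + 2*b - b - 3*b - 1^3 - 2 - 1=7*a^3 + a^2 - 28*a - 12*b^3 + b^2*(26 - 37*a) + b*(-18*a^2 + 67*a - 2) - 4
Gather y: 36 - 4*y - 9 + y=27 - 3*y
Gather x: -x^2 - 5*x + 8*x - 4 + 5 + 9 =-x^2 + 3*x + 10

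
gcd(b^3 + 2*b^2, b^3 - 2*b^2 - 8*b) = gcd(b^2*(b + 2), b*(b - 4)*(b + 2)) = b^2 + 2*b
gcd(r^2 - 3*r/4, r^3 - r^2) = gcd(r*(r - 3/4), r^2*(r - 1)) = r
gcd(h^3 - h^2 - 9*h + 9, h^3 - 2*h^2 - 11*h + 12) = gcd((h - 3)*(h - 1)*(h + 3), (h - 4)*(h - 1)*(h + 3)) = h^2 + 2*h - 3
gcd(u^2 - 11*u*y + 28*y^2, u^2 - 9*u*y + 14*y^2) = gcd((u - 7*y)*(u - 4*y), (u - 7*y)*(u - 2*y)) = -u + 7*y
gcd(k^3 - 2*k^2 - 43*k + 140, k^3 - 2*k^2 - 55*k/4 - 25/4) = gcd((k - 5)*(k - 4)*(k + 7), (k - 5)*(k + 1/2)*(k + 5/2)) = k - 5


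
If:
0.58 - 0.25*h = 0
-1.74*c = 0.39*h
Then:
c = -0.52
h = 2.32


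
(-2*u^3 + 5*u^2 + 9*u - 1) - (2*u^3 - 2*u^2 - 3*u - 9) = -4*u^3 + 7*u^2 + 12*u + 8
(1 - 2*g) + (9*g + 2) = 7*g + 3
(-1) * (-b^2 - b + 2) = b^2 + b - 2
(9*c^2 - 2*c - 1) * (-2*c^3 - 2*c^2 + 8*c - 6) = -18*c^5 - 14*c^4 + 78*c^3 - 68*c^2 + 4*c + 6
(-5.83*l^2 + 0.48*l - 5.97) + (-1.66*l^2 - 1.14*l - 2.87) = -7.49*l^2 - 0.66*l - 8.84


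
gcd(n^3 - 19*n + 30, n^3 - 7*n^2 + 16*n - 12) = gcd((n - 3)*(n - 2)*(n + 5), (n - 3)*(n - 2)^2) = n^2 - 5*n + 6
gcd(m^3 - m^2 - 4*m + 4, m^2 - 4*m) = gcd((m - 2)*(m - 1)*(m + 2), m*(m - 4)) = 1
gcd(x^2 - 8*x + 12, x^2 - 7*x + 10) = x - 2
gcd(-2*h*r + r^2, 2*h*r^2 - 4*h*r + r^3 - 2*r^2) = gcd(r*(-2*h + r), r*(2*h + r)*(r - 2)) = r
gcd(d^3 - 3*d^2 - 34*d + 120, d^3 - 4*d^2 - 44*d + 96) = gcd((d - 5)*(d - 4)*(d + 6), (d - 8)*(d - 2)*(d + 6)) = d + 6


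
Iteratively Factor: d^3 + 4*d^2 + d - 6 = (d + 3)*(d^2 + d - 2) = (d - 1)*(d + 3)*(d + 2)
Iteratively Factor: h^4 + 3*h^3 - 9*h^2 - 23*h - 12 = (h + 1)*(h^3 + 2*h^2 - 11*h - 12) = (h - 3)*(h + 1)*(h^2 + 5*h + 4) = (h - 3)*(h + 1)*(h + 4)*(h + 1)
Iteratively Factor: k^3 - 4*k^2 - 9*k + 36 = (k + 3)*(k^2 - 7*k + 12) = (k - 4)*(k + 3)*(k - 3)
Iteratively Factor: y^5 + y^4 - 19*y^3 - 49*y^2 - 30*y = (y - 5)*(y^4 + 6*y^3 + 11*y^2 + 6*y) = (y - 5)*(y + 3)*(y^3 + 3*y^2 + 2*y) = (y - 5)*(y + 1)*(y + 3)*(y^2 + 2*y) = (y - 5)*(y + 1)*(y + 2)*(y + 3)*(y)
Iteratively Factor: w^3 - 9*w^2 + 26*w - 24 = (w - 3)*(w^2 - 6*w + 8) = (w - 3)*(w - 2)*(w - 4)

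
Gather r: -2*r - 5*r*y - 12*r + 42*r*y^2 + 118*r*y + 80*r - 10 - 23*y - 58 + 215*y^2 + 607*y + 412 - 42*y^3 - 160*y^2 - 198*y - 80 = r*(42*y^2 + 113*y + 66) - 42*y^3 + 55*y^2 + 386*y + 264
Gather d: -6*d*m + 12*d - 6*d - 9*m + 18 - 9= d*(6 - 6*m) - 9*m + 9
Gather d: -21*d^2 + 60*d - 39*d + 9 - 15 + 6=-21*d^2 + 21*d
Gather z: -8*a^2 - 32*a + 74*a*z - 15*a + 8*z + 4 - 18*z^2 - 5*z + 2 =-8*a^2 - 47*a - 18*z^2 + z*(74*a + 3) + 6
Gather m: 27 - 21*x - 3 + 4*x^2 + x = 4*x^2 - 20*x + 24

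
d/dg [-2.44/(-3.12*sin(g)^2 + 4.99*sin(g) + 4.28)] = (12.1756 - 15.2256*sin(g))*cos(g)/(-3.12*sin(g)^2 + 4.99*sin(g) + 4.28)^2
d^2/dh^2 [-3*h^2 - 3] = -6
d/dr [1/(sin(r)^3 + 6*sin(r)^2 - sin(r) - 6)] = (-3*sin(r)^2 - 12*sin(r) + 1)/((sin(r) + 6)^2*cos(r)^3)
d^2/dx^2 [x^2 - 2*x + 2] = 2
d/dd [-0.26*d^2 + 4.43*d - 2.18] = 4.43 - 0.52*d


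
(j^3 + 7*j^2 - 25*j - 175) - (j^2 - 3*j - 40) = j^3 + 6*j^2 - 22*j - 135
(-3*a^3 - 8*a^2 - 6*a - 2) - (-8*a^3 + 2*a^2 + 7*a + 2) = 5*a^3 - 10*a^2 - 13*a - 4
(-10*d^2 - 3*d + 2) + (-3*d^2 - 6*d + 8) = -13*d^2 - 9*d + 10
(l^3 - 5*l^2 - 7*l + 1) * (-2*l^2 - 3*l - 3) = -2*l^5 + 7*l^4 + 26*l^3 + 34*l^2 + 18*l - 3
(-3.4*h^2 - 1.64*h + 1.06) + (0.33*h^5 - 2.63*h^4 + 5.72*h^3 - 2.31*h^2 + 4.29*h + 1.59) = 0.33*h^5 - 2.63*h^4 + 5.72*h^3 - 5.71*h^2 + 2.65*h + 2.65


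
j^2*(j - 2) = j^3 - 2*j^2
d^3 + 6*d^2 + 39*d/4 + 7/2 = (d + 1/2)*(d + 2)*(d + 7/2)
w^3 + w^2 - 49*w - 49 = (w - 7)*(w + 1)*(w + 7)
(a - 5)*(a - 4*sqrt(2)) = a^2 - 4*sqrt(2)*a - 5*a + 20*sqrt(2)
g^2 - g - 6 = (g - 3)*(g + 2)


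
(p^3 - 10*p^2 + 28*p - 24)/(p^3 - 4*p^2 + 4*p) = (p - 6)/p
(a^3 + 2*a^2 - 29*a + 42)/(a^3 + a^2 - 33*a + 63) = (a - 2)/(a - 3)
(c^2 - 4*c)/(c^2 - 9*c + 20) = c/(c - 5)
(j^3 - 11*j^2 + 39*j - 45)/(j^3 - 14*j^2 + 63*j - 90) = (j - 3)/(j - 6)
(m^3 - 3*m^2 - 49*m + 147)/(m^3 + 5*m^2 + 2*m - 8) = (m^3 - 3*m^2 - 49*m + 147)/(m^3 + 5*m^2 + 2*m - 8)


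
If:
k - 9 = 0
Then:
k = 9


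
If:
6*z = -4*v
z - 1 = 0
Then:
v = -3/2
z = 1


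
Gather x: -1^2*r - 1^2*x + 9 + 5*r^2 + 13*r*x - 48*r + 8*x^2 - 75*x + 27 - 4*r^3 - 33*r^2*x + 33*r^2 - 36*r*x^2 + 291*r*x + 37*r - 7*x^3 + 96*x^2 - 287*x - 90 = -4*r^3 + 38*r^2 - 12*r - 7*x^3 + x^2*(104 - 36*r) + x*(-33*r^2 + 304*r - 363) - 54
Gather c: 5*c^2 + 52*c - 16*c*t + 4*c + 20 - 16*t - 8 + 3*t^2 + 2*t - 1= 5*c^2 + c*(56 - 16*t) + 3*t^2 - 14*t + 11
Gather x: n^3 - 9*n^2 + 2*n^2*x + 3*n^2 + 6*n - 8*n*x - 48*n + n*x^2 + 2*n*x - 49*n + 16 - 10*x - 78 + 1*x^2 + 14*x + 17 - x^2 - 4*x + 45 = n^3 - 6*n^2 + n*x^2 - 91*n + x*(2*n^2 - 6*n)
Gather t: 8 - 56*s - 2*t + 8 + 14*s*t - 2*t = -56*s + t*(14*s - 4) + 16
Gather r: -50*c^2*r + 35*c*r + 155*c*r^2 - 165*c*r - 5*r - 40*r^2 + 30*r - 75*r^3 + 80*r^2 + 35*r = -75*r^3 + r^2*(155*c + 40) + r*(-50*c^2 - 130*c + 60)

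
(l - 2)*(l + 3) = l^2 + l - 6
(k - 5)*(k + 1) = k^2 - 4*k - 5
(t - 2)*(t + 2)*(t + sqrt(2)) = t^3 + sqrt(2)*t^2 - 4*t - 4*sqrt(2)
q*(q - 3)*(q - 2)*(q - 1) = q^4 - 6*q^3 + 11*q^2 - 6*q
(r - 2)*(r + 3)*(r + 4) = r^3 + 5*r^2 - 2*r - 24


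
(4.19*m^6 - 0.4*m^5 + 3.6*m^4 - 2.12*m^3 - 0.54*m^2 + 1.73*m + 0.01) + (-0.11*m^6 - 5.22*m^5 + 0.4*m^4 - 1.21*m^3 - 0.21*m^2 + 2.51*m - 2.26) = 4.08*m^6 - 5.62*m^5 + 4.0*m^4 - 3.33*m^3 - 0.75*m^2 + 4.24*m - 2.25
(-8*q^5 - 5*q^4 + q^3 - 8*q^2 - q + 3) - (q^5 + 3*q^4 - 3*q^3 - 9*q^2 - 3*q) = -9*q^5 - 8*q^4 + 4*q^3 + q^2 + 2*q + 3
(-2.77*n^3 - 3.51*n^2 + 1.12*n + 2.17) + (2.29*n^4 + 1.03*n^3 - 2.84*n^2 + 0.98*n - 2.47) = 2.29*n^4 - 1.74*n^3 - 6.35*n^2 + 2.1*n - 0.3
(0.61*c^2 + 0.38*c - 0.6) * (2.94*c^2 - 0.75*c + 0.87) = 1.7934*c^4 + 0.6597*c^3 - 1.5183*c^2 + 0.7806*c - 0.522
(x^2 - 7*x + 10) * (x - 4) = x^3 - 11*x^2 + 38*x - 40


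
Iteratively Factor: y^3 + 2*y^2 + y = (y)*(y^2 + 2*y + 1) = y*(y + 1)*(y + 1)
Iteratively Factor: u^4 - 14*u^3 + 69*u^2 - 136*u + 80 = (u - 1)*(u^3 - 13*u^2 + 56*u - 80) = (u - 4)*(u - 1)*(u^2 - 9*u + 20) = (u - 4)^2*(u - 1)*(u - 5)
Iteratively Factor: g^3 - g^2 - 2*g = (g)*(g^2 - g - 2) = g*(g - 2)*(g + 1)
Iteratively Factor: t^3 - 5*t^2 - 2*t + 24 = (t - 3)*(t^2 - 2*t - 8) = (t - 4)*(t - 3)*(t + 2)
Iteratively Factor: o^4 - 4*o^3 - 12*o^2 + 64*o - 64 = (o - 2)*(o^3 - 2*o^2 - 16*o + 32) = (o - 4)*(o - 2)*(o^2 + 2*o - 8) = (o - 4)*(o - 2)*(o + 4)*(o - 2)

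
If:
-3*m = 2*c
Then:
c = -3*m/2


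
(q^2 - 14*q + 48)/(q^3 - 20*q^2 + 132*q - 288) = 1/(q - 6)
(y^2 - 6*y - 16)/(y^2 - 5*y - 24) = (y + 2)/(y + 3)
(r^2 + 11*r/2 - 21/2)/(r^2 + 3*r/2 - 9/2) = (r + 7)/(r + 3)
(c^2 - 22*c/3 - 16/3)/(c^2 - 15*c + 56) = (c + 2/3)/(c - 7)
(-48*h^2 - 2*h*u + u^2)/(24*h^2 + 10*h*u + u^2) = (-8*h + u)/(4*h + u)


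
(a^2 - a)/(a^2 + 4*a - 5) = a/(a + 5)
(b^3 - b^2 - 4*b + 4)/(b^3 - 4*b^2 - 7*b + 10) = (b - 2)/(b - 5)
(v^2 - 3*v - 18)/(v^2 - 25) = (v^2 - 3*v - 18)/(v^2 - 25)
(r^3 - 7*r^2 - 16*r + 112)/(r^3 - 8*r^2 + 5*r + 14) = (r^2 - 16)/(r^2 - r - 2)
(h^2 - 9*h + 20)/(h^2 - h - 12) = (h - 5)/(h + 3)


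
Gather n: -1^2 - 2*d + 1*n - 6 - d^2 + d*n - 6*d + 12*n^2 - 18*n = -d^2 - 8*d + 12*n^2 + n*(d - 17) - 7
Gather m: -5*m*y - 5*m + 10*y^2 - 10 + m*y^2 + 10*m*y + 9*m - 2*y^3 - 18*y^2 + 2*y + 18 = m*(y^2 + 5*y + 4) - 2*y^3 - 8*y^2 + 2*y + 8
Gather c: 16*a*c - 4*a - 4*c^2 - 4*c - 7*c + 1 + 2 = -4*a - 4*c^2 + c*(16*a - 11) + 3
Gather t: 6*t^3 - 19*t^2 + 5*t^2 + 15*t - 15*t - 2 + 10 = 6*t^3 - 14*t^2 + 8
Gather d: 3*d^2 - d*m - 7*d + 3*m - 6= 3*d^2 + d*(-m - 7) + 3*m - 6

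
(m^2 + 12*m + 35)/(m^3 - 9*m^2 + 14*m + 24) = (m^2 + 12*m + 35)/(m^3 - 9*m^2 + 14*m + 24)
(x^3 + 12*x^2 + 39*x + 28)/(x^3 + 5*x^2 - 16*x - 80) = (x^2 + 8*x + 7)/(x^2 + x - 20)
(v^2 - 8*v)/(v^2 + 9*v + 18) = v*(v - 8)/(v^2 + 9*v + 18)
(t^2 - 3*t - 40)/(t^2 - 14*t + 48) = (t + 5)/(t - 6)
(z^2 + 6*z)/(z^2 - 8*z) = (z + 6)/(z - 8)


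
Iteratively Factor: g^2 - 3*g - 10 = (g + 2)*(g - 5)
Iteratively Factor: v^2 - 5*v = (v - 5)*(v)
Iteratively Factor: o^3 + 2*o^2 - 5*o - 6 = (o - 2)*(o^2 + 4*o + 3) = (o - 2)*(o + 3)*(o + 1)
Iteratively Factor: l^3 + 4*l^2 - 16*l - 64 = (l - 4)*(l^2 + 8*l + 16) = (l - 4)*(l + 4)*(l + 4)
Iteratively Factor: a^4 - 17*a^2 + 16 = (a + 1)*(a^3 - a^2 - 16*a + 16) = (a - 4)*(a + 1)*(a^2 + 3*a - 4) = (a - 4)*(a + 1)*(a + 4)*(a - 1)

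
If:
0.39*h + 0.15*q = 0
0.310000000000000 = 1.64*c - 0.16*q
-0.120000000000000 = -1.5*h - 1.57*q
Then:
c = 0.20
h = -0.05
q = 0.12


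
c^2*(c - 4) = c^3 - 4*c^2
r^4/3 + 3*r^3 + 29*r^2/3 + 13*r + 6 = (r/3 + 1)*(r + 1)*(r + 2)*(r + 3)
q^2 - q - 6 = (q - 3)*(q + 2)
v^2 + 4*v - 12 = (v - 2)*(v + 6)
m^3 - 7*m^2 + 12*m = m*(m - 4)*(m - 3)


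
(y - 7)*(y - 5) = y^2 - 12*y + 35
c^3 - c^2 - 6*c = c*(c - 3)*(c + 2)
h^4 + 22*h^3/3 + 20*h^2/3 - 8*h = h*(h - 2/3)*(h + 2)*(h + 6)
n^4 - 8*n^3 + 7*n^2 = n^2*(n - 7)*(n - 1)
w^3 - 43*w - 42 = (w - 7)*(w + 1)*(w + 6)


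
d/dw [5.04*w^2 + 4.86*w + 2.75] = 10.08*w + 4.86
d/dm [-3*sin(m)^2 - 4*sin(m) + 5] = -2*(3*sin(m) + 2)*cos(m)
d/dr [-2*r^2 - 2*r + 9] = -4*r - 2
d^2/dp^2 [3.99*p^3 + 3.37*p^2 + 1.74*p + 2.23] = 23.94*p + 6.74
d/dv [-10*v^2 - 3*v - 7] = -20*v - 3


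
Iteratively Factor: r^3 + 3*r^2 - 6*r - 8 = (r - 2)*(r^2 + 5*r + 4) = (r - 2)*(r + 4)*(r + 1)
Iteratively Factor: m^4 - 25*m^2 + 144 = (m + 4)*(m^3 - 4*m^2 - 9*m + 36) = (m - 3)*(m + 4)*(m^2 - m - 12) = (m - 3)*(m + 3)*(m + 4)*(m - 4)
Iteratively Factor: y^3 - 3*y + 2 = (y - 1)*(y^2 + y - 2) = (y - 1)^2*(y + 2)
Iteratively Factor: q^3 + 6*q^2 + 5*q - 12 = (q + 3)*(q^2 + 3*q - 4) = (q + 3)*(q + 4)*(q - 1)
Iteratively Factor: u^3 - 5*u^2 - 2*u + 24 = (u - 4)*(u^2 - u - 6) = (u - 4)*(u - 3)*(u + 2)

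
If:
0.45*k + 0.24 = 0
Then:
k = -0.53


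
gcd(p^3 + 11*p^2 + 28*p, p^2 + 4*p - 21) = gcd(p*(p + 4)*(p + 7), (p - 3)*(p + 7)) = p + 7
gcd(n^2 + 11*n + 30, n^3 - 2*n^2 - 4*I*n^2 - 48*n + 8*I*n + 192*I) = n + 6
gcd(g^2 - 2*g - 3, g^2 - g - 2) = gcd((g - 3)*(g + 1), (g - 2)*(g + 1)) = g + 1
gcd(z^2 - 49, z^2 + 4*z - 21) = z + 7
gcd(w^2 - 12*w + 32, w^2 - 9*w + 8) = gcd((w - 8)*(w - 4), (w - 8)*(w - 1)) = w - 8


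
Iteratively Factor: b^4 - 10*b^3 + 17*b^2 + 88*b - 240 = (b - 4)*(b^3 - 6*b^2 - 7*b + 60) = (b - 4)^2*(b^2 - 2*b - 15) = (b - 4)^2*(b + 3)*(b - 5)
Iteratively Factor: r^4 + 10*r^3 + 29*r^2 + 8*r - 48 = (r + 4)*(r^3 + 6*r^2 + 5*r - 12) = (r + 3)*(r + 4)*(r^2 + 3*r - 4) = (r - 1)*(r + 3)*(r + 4)*(r + 4)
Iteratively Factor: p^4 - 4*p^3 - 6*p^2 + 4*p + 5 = (p + 1)*(p^3 - 5*p^2 - p + 5) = (p - 5)*(p + 1)*(p^2 - 1) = (p - 5)*(p + 1)^2*(p - 1)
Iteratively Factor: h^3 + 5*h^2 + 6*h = (h)*(h^2 + 5*h + 6) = h*(h + 3)*(h + 2)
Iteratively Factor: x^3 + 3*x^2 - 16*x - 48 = (x - 4)*(x^2 + 7*x + 12) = (x - 4)*(x + 3)*(x + 4)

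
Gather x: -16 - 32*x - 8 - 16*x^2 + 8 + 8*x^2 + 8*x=-8*x^2 - 24*x - 16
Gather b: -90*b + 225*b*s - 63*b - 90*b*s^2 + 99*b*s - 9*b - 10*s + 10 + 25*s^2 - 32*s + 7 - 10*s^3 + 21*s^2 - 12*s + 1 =b*(-90*s^2 + 324*s - 162) - 10*s^3 + 46*s^2 - 54*s + 18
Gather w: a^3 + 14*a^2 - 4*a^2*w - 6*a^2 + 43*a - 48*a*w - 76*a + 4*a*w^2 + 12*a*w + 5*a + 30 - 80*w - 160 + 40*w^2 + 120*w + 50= a^3 + 8*a^2 - 28*a + w^2*(4*a + 40) + w*(-4*a^2 - 36*a + 40) - 80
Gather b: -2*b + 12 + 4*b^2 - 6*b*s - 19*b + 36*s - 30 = 4*b^2 + b*(-6*s - 21) + 36*s - 18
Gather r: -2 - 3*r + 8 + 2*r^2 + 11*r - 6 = 2*r^2 + 8*r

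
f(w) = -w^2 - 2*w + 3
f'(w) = -2*w - 2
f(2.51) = -8.32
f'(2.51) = -7.02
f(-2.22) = 2.51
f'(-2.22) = 2.44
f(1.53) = -2.40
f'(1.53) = -5.06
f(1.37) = -1.62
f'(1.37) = -4.74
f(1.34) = -1.48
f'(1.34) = -4.68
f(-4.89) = -11.13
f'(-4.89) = 7.78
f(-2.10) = 2.79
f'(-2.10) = 2.20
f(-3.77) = -3.67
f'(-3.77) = 5.54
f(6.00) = -45.00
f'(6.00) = -14.00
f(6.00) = -45.00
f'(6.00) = -14.00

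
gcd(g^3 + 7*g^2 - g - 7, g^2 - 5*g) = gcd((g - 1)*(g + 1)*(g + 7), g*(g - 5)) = 1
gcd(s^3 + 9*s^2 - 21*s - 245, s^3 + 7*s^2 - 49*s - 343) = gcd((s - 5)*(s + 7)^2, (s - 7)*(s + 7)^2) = s^2 + 14*s + 49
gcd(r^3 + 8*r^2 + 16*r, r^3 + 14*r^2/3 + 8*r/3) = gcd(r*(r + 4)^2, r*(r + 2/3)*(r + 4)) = r^2 + 4*r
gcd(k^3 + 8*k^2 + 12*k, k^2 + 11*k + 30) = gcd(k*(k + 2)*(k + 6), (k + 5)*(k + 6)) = k + 6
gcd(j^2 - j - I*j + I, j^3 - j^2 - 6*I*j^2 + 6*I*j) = j - 1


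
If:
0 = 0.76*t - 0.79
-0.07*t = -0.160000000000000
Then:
No Solution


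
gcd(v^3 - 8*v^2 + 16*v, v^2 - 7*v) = v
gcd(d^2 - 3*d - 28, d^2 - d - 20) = d + 4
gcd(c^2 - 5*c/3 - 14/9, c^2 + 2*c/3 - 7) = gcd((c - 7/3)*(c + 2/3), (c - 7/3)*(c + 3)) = c - 7/3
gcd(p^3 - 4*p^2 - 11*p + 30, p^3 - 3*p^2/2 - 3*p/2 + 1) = p - 2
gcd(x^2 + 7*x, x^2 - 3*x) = x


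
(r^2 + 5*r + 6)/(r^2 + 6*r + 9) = (r + 2)/(r + 3)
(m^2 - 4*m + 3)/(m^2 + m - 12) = (m - 1)/(m + 4)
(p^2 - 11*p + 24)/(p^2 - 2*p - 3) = (p - 8)/(p + 1)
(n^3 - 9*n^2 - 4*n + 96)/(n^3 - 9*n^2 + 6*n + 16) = (n^2 - n - 12)/(n^2 - n - 2)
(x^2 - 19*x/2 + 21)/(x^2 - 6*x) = (x - 7/2)/x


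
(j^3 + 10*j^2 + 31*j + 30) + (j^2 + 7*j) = j^3 + 11*j^2 + 38*j + 30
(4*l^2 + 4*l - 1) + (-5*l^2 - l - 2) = -l^2 + 3*l - 3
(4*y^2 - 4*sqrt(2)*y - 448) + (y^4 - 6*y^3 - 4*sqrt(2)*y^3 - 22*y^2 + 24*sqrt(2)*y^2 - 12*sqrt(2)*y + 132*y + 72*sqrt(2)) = y^4 - 6*y^3 - 4*sqrt(2)*y^3 - 18*y^2 + 24*sqrt(2)*y^2 - 16*sqrt(2)*y + 132*y - 448 + 72*sqrt(2)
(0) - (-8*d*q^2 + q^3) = 8*d*q^2 - q^3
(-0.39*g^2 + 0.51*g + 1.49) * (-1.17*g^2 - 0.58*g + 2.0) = 0.4563*g^4 - 0.3705*g^3 - 2.8191*g^2 + 0.1558*g + 2.98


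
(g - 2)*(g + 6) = g^2 + 4*g - 12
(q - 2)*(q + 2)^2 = q^3 + 2*q^2 - 4*q - 8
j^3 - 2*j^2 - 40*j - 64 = (j - 8)*(j + 2)*(j + 4)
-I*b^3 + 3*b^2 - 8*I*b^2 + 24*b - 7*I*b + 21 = (b + 7)*(b + 3*I)*(-I*b - I)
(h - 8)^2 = h^2 - 16*h + 64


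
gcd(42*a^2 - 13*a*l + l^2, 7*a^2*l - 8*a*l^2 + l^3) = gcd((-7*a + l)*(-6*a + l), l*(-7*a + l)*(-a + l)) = 7*a - l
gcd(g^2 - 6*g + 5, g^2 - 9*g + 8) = g - 1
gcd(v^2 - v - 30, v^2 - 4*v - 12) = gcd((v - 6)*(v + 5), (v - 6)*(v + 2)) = v - 6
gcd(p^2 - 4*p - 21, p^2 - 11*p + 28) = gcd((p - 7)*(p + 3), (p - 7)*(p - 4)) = p - 7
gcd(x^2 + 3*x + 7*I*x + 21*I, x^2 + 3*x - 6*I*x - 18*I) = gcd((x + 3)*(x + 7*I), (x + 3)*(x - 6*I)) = x + 3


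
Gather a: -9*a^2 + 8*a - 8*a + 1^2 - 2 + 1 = -9*a^2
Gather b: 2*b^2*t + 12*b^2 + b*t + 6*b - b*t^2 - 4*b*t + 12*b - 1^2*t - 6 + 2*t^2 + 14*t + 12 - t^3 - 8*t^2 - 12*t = b^2*(2*t + 12) + b*(-t^2 - 3*t + 18) - t^3 - 6*t^2 + t + 6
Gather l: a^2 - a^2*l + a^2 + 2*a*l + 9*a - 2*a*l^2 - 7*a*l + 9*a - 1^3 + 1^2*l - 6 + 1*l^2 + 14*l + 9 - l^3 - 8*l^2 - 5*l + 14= 2*a^2 + 18*a - l^3 + l^2*(-2*a - 7) + l*(-a^2 - 5*a + 10) + 16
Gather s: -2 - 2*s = -2*s - 2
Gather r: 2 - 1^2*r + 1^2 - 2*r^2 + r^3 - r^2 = r^3 - 3*r^2 - r + 3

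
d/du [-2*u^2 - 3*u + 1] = -4*u - 3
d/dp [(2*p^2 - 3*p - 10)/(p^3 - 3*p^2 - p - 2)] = (-2*p^4 + 6*p^3 + 19*p^2 - 68*p - 4)/(p^6 - 6*p^5 + 7*p^4 + 2*p^3 + 13*p^2 + 4*p + 4)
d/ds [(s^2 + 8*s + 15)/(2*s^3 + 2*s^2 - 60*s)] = (-s^4 - 16*s^3 - 83*s^2 - 30*s + 450)/(2*s^2*(s^4 + 2*s^3 - 59*s^2 - 60*s + 900))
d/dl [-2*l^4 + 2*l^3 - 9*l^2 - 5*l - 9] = -8*l^3 + 6*l^2 - 18*l - 5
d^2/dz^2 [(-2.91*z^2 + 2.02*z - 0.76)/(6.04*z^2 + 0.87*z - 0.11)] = (177.9686*z^3 - 177.95652*z^2 - 15.90936*z - 1.84417)/(220.348864*z^6 + 95.216976*z^5 + 1.6761*z^4 - 2.809665*z^3 - 0.030525*z^2 + 0.031581*z - 0.001331)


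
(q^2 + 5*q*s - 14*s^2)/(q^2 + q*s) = (q^2 + 5*q*s - 14*s^2)/(q*(q + s))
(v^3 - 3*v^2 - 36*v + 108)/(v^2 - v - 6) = (v^2 - 36)/(v + 2)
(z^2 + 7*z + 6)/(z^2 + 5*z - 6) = (z + 1)/(z - 1)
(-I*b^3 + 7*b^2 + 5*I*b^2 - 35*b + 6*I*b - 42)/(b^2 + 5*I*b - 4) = (-I*b^3 + b^2*(7 + 5*I) + b*(-35 + 6*I) - 42)/(b^2 + 5*I*b - 4)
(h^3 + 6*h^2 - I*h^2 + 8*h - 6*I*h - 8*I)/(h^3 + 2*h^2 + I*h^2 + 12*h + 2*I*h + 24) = (h^2 + h*(4 - I) - 4*I)/(h^2 + I*h + 12)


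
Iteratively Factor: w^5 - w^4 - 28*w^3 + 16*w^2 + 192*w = (w + 3)*(w^4 - 4*w^3 - 16*w^2 + 64*w) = (w - 4)*(w + 3)*(w^3 - 16*w) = (w - 4)^2*(w + 3)*(w^2 + 4*w) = w*(w - 4)^2*(w + 3)*(w + 4)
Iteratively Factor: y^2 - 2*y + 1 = (y - 1)*(y - 1)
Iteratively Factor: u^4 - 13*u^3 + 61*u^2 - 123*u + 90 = (u - 2)*(u^3 - 11*u^2 + 39*u - 45) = (u - 3)*(u - 2)*(u^2 - 8*u + 15) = (u - 5)*(u - 3)*(u - 2)*(u - 3)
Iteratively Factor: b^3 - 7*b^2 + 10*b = (b)*(b^2 - 7*b + 10) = b*(b - 2)*(b - 5)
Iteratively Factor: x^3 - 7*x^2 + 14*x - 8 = (x - 1)*(x^2 - 6*x + 8) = (x - 2)*(x - 1)*(x - 4)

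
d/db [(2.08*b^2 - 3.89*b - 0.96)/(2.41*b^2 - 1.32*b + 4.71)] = (6.6293*b^2 + 24.2208*b - 19.5891)/(5.8081*b^4 - 6.3624*b^3 + 24.4446*b^2 - 12.4344*b + 22.1841)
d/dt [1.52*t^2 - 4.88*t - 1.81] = 3.04*t - 4.88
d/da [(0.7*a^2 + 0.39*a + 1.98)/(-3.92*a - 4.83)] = (-2.744*a^2 - 6.762*a + 5.8779)/(15.3664*a^2 + 37.8672*a + 23.3289)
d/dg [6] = 0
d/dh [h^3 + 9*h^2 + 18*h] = 3*h^2 + 18*h + 18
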